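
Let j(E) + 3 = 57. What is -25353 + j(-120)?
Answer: -25299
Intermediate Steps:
j(E) = 54 (j(E) = -3 + 57 = 54)
-25353 + j(-120) = -25353 + 54 = -25299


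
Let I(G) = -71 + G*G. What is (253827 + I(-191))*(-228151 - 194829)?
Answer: -122764446260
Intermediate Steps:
I(G) = -71 + G²
(253827 + I(-191))*(-228151 - 194829) = (253827 + (-71 + (-191)²))*(-228151 - 194829) = (253827 + (-71 + 36481))*(-422980) = (253827 + 36410)*(-422980) = 290237*(-422980) = -122764446260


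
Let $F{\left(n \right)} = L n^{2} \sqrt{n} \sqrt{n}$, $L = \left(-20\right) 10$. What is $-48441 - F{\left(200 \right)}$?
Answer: $1599951559$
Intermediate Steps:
$L = -200$
$F{\left(n \right)} = - 200 n^{3}$ ($F{\left(n \right)} = - 200 n^{2} \sqrt{n} \sqrt{n} = - 200 n^{\frac{5}{2}} \sqrt{n} = - 200 n^{3}$)
$-48441 - F{\left(200 \right)} = -48441 - - 200 \cdot 200^{3} = -48441 - \left(-200\right) 8000000 = -48441 - -1600000000 = -48441 + 1600000000 = 1599951559$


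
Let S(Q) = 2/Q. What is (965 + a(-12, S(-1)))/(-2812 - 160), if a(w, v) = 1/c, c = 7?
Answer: -1689/5201 ≈ -0.32475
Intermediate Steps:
a(w, v) = ⅐ (a(w, v) = 1/7 = ⅐)
(965 + a(-12, S(-1)))/(-2812 - 160) = (965 + ⅐)/(-2812 - 160) = (6756/7)/(-2972) = (6756/7)*(-1/2972) = -1689/5201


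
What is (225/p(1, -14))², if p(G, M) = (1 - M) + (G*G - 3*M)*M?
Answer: 50625/344569 ≈ 0.14692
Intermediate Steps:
p(G, M) = 1 - M + M*(G² - 3*M) (p(G, M) = (1 - M) + (G² - 3*M)*M = (1 - M) + M*(G² - 3*M) = 1 - M + M*(G² - 3*M))
(225/p(1, -14))² = (225/(1 - 1*(-14) - 3*(-14)² - 14*1²))² = (225/(1 + 14 - 3*196 - 14*1))² = (225/(1 + 14 - 588 - 14))² = (225/(-587))² = (225*(-1/587))² = (-225/587)² = 50625/344569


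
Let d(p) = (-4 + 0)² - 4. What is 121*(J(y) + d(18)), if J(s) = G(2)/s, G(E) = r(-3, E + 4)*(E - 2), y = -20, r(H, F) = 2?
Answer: 1452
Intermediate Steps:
G(E) = -4 + 2*E (G(E) = 2*(E - 2) = 2*(-2 + E) = -4 + 2*E)
d(p) = 12 (d(p) = (-4)² - 4 = 16 - 4 = 12)
J(s) = 0 (J(s) = (-4 + 2*2)/s = (-4 + 4)/s = 0/s = 0)
121*(J(y) + d(18)) = 121*(0 + 12) = 121*12 = 1452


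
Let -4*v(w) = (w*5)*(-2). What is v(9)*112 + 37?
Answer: 2557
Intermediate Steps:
v(w) = 5*w/2 (v(w) = -w*5*(-2)/4 = -5*w*(-2)/4 = -(-5)*w/2 = 5*w/2)
v(9)*112 + 37 = ((5/2)*9)*112 + 37 = (45/2)*112 + 37 = 2520 + 37 = 2557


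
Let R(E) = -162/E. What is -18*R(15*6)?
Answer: 162/5 ≈ 32.400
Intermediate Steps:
-18*R(15*6) = -(-2916)/(15*6) = -(-2916)/90 = -18*(-9/5) = 162/5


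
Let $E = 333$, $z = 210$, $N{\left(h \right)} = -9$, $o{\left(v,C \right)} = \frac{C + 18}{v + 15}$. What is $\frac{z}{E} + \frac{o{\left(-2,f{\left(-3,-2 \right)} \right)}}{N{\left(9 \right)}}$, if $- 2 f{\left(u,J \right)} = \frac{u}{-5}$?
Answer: $\frac{6917}{14430} \approx 0.47935$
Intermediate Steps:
$f{\left(u,J \right)} = \frac{u}{10}$ ($f{\left(u,J \right)} = - \frac{u \frac{1}{-5}}{2} = - \frac{u \left(- \frac{1}{5}\right)}{2} = - \frac{\left(- \frac{1}{5}\right) u}{2} = \frac{u}{10}$)
$o{\left(v,C \right)} = \frac{18 + C}{15 + v}$
$\frac{z}{E} + \frac{o{\left(-2,f{\left(-3,-2 \right)} \right)}}{N{\left(9 \right)}} = \frac{210}{333} + \frac{\frac{1}{15 - 2} \left(18 + \frac{1}{10} \left(-3\right)\right)}{-9} = 210 \cdot \frac{1}{333} + \frac{18 - \frac{3}{10}}{13} \left(- \frac{1}{9}\right) = \frac{70}{111} + \frac{1}{13} \cdot \frac{177}{10} \left(- \frac{1}{9}\right) = \frac{70}{111} + \frac{177}{130} \left(- \frac{1}{9}\right) = \frac{70}{111} - \frac{59}{390} = \frac{6917}{14430}$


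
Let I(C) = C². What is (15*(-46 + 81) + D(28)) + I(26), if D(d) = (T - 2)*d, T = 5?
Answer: 1285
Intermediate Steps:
D(d) = 3*d (D(d) = (5 - 2)*d = 3*d)
(15*(-46 + 81) + D(28)) + I(26) = (15*(-46 + 81) + 3*28) + 26² = (15*35 + 84) + 676 = (525 + 84) + 676 = 609 + 676 = 1285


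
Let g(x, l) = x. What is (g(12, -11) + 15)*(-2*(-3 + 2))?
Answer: 54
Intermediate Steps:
(g(12, -11) + 15)*(-2*(-3 + 2)) = (12 + 15)*(-2*(-3 + 2)) = 27*(-2*(-1)) = 27*2 = 54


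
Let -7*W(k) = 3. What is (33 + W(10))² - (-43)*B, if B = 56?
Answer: 169976/49 ≈ 3468.9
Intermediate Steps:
W(k) = -3/7 (W(k) = -⅐*3 = -3/7)
(33 + W(10))² - (-43)*B = (33 - 3/7)² - (-43)*56 = (228/7)² - 1*(-2408) = 51984/49 + 2408 = 169976/49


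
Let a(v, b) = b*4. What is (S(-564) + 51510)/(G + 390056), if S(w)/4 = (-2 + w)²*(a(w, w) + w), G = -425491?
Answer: 722712834/7087 ≈ 1.0198e+5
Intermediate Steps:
a(v, b) = 4*b
S(w) = 20*w*(-2 + w)² (S(w) = 4*((-2 + w)²*(4*w + w)) = 4*((-2 + w)²*(5*w)) = 4*(5*w*(-2 + w)²) = 20*w*(-2 + w)²)
(S(-564) + 51510)/(G + 390056) = (20*(-564)*(-2 - 564)² + 51510)/(-425491 + 390056) = (20*(-564)*(-566)² + 51510)/(-35435) = (20*(-564)*320356 + 51510)*(-1/35435) = (-3613615680 + 51510)*(-1/35435) = -3613564170*(-1/35435) = 722712834/7087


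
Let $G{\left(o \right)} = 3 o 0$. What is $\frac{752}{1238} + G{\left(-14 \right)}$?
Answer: $\frac{376}{619} \approx 0.60743$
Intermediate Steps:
$G{\left(o \right)} = 0$
$\frac{752}{1238} + G{\left(-14 \right)} = \frac{752}{1238} + 0 = 752 \cdot \frac{1}{1238} + 0 = \frac{376}{619} + 0 = \frac{376}{619}$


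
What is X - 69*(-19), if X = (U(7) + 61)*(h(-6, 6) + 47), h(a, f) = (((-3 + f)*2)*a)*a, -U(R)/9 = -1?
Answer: 19721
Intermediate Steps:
U(R) = 9 (U(R) = -9*(-1) = 9)
h(a, f) = a²*(-6 + 2*f) (h(a, f) = ((-6 + 2*f)*a)*a = (a*(-6 + 2*f))*a = a²*(-6 + 2*f))
X = 18410 (X = (9 + 61)*(2*(-6)²*(-3 + 6) + 47) = 70*(2*36*3 + 47) = 70*(216 + 47) = 70*263 = 18410)
X - 69*(-19) = 18410 - 69*(-19) = 18410 + 1311 = 19721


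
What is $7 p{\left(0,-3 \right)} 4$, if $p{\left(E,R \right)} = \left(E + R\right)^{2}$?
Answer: $252$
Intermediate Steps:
$7 p{\left(0,-3 \right)} 4 = 7 \left(0 - 3\right)^{2} \cdot 4 = 7 \left(-3\right)^{2} \cdot 4 = 7 \cdot 9 \cdot 4 = 63 \cdot 4 = 252$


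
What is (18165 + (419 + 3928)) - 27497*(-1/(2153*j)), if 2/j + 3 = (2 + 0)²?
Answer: 96964169/4306 ≈ 22518.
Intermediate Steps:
j = 2 (j = 2/(-3 + (2 + 0)²) = 2/(-3 + 2²) = 2/(-3 + 4) = 2/1 = 2*1 = 2)
(18165 + (419 + 3928)) - 27497*(-1/(2153*j)) = (18165 + (419 + 3928)) - 27497/(2*(-2153)) = (18165 + 4347) - 27497/(-4306) = 22512 - 27497*(-1/4306) = 22512 + 27497/4306 = 96964169/4306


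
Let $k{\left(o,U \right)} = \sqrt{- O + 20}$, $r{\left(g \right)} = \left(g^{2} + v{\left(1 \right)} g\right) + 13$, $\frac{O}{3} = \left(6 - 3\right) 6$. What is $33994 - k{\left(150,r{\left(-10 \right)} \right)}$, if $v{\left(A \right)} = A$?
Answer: $33994 - i \sqrt{34} \approx 33994.0 - 5.831 i$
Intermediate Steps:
$O = 54$ ($O = 3 \left(6 - 3\right) 6 = 3 \cdot 3 \cdot 6 = 3 \cdot 18 = 54$)
$r{\left(g \right)} = 13 + g + g^{2}$ ($r{\left(g \right)} = \left(g^{2} + 1 g\right) + 13 = \left(g^{2} + g\right) + 13 = \left(g + g^{2}\right) + 13 = 13 + g + g^{2}$)
$k{\left(o,U \right)} = i \sqrt{34}$ ($k{\left(o,U \right)} = \sqrt{\left(-1\right) 54 + 20} = \sqrt{-54 + 20} = \sqrt{-34} = i \sqrt{34}$)
$33994 - k{\left(150,r{\left(-10 \right)} \right)} = 33994 - i \sqrt{34}$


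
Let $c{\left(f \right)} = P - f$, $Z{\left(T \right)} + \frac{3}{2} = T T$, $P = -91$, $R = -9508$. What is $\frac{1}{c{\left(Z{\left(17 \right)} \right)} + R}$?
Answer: $- \frac{2}{19773} \approx -0.00010115$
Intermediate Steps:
$Z{\left(T \right)} = - \frac{3}{2} + T^{2}$ ($Z{\left(T \right)} = - \frac{3}{2} + T T = - \frac{3}{2} + T^{2}$)
$c{\left(f \right)} = -91 - f$
$\frac{1}{c{\left(Z{\left(17 \right)} \right)} + R} = \frac{1}{\left(-91 - \left(- \frac{3}{2} + 17^{2}\right)\right) - 9508} = \frac{1}{\left(-91 - \left(- \frac{3}{2} + 289\right)\right) - 9508} = \frac{1}{\left(-91 - \frac{575}{2}\right) - 9508} = \frac{1}{- \frac{757}{2} - 9508} = \frac{1}{- \frac{19773}{2}} = - \frac{2}{19773}$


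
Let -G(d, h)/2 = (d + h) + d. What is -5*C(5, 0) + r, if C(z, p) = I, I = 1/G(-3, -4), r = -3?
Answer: -13/4 ≈ -3.2500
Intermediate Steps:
G(d, h) = -4*d - 2*h (G(d, h) = -2*((d + h) + d) = -2*(h + 2*d) = -4*d - 2*h)
I = 1/20 (I = 1/(-4*(-3) - 2*(-4)) = 1/(12 + 8) = 1/20 ≈ 0.050000)
C(z, p) = 1/20
-5*C(5, 0) + r = -5*1/20 - 3 = -¼ - 3 = -13/4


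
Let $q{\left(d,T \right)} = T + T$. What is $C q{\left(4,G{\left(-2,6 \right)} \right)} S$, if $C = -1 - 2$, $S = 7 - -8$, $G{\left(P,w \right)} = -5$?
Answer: $450$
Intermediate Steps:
$q{\left(d,T \right)} = 2 T$
$S = 15$ ($S = 7 + 8 = 15$)
$C = -3$ ($C = -1 - 2 = -3$)
$C q{\left(4,G{\left(-2,6 \right)} \right)} S = - 3 \cdot 2 \left(-5\right) 15 = \left(-3\right) \left(-10\right) 15 = 30 \cdot 15 = 450$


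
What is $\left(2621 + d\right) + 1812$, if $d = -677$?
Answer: $3756$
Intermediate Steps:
$\left(2621 + d\right) + 1812 = \left(2621 - 677\right) + 1812 = 1944 + 1812 = 3756$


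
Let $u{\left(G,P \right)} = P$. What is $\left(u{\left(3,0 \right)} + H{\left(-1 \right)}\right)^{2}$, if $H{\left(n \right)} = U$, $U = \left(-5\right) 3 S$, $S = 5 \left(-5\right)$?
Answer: $140625$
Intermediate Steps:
$S = -25$
$U = 375$ ($U = \left(-5\right) 3 \left(-25\right) = \left(-15\right) \left(-25\right) = 375$)
$H{\left(n \right)} = 375$
$\left(u{\left(3,0 \right)} + H{\left(-1 \right)}\right)^{2} = \left(0 + 375\right)^{2} = 375^{2} = 140625$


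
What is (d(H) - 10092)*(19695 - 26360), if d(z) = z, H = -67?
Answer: 67709735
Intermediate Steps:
(d(H) - 10092)*(19695 - 26360) = (-67 - 10092)*(19695 - 26360) = -10159*(-6665) = 67709735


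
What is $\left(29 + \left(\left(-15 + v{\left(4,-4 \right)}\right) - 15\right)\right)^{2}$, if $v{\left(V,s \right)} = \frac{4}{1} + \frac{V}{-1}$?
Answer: $1$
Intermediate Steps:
$v{\left(V,s \right)} = 4 - V$ ($v{\left(V,s \right)} = 4 \cdot 1 + V \left(-1\right) = 4 - V$)
$\left(29 + \left(\left(-15 + v{\left(4,-4 \right)}\right) - 15\right)\right)^{2} = \left(29 + \left(\left(-15 + \left(4 - 4\right)\right) - 15\right)\right)^{2} = \left(29 + \left(\left(-15 + 0\right) - 15\right)\right)^{2} = \left(29 - 30\right)^{2} = \left(-1\right)^{2} = 1$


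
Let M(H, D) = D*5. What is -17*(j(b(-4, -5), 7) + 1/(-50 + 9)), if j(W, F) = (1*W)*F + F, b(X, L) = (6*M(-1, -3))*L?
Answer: -2200412/41 ≈ -53669.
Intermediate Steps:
M(H, D) = 5*D
b(X, L) = -90*L (b(X, L) = (6*(5*(-3)))*L = (6*(-15))*L = -90*L)
j(W, F) = F + F*W (j(W, F) = W*F + F = F*W + F = F + F*W)
-17*(j(b(-4, -5), 7) + 1/(-50 + 9)) = -17*(7*(1 - 90*(-5)) + 1/(-50 + 9)) = -17*(7*(1 + 450) + 1/(-41)) = -17*(7*451 - 1/41) = -17*(3157 - 1/41) = -17*129436/41 = -2200412/41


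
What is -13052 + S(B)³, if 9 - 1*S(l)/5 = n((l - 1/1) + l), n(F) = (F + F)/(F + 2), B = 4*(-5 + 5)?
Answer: 153323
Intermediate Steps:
B = 0 (B = 4*0 = 0)
n(F) = 2*F/(2 + F) (n(F) = (2*F)/(2 + F) = 2*F/(2 + F))
S(l) = 45 - 10*(-1 + 2*l)/(1 + 2*l) (S(l) = 45 - 10*((l - 1/1) + l)/(2 + ((l - 1/1) + l)) = 45 - 10*((l - 1*1) + l)/(2 + ((l - 1*1) + l)) = 45 - 10*((l - 1) + l)/(2 + ((l - 1) + l)) = 45 - 10*((-1 + l) + l)/(2 + ((-1 + l) + l)) = 45 - 10*(-1 + 2*l)/(2 + (-1 + 2*l)) = 45 - 10*(-1 + 2*l)/(1 + 2*l))
-13052 + S(B)³ = -13052 + (5*(11 + 14*0)/(1 + 2*0))³ = -13052 + (5*(11 + 0)/(1 + 0))³ = -13052 + (5*11/1)³ = -13052 + (5*1*11)³ = -13052 + 55³ = -13052 + 166375 = 153323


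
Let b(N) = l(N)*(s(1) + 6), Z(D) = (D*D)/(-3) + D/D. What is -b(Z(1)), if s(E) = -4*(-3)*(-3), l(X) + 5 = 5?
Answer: 0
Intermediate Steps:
l(X) = 0 (l(X) = -5 + 5 = 0)
s(E) = -36 (s(E) = 12*(-3) = -36)
Z(D) = 1 - D²/3 (Z(D) = D²*(-⅓) + 1 = -D²/3 + 1 = 1 - D²/3)
b(N) = 0 (b(N) = 0*(-36 + 6) = 0*(-30) = 0)
-b(Z(1)) = -1*0 = 0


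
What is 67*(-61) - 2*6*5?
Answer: -4147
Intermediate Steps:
67*(-61) - 2*6*5 = -4087 - 12*5 = -4087 - 60 = -4147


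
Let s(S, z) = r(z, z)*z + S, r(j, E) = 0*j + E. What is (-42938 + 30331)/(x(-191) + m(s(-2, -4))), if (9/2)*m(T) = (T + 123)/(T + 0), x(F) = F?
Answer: 794241/11896 ≈ 66.765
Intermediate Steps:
r(j, E) = E (r(j, E) = 0 + E = E)
s(S, z) = S + z**2 (s(S, z) = z*z + S = z**2 + S = S + z**2)
m(T) = 2*(123 + T)/(9*T) (m(T) = 2*((T + 123)/(T + 0))/9 = 2*((123 + T)/T)/9 = 2*(123 + T)/(9*T))
(-42938 + 30331)/(x(-191) + m(s(-2, -4))) = (-42938 + 30331)/(-191 + 2*(123 + (-2 + (-4)**2))/(9*(-2 + (-4)**2))) = -12607/(-191 + 2*(123 + (-2 + 16))/(9*(-2 + 16))) = -12607/(-191 + (2/9)*(123 + 14)/14) = -12607/(-191 + (2/9)*(1/14)*137) = -12607/(-191 + 137/63) = -12607/(-11896/63) = -12607*(-63/11896) = 794241/11896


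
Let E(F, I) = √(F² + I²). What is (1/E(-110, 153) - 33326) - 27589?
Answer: -60915 + √35509/35509 ≈ -60915.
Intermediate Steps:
(1/E(-110, 153) - 33326) - 27589 = (1/(√((-110)² + 153²)) - 33326) - 27589 = (1/(√(12100 + 23409)) - 33326) - 27589 = (1/(√35509) - 33326) - 27589 = (√35509/35509 - 33326) - 27589 = (-33326 + √35509/35509) - 27589 = -60915 + √35509/35509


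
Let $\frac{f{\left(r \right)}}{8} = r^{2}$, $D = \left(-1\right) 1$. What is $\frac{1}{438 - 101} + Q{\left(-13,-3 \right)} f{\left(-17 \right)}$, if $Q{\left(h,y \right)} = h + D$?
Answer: $- \frac{10908015}{337} \approx -32368.0$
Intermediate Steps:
$D = -1$
$f{\left(r \right)} = 8 r^{2}$
$Q{\left(h,y \right)} = -1 + h$ ($Q{\left(h,y \right)} = h - 1 = -1 + h$)
$\frac{1}{438 - 101} + Q{\left(-13,-3 \right)} f{\left(-17 \right)} = \frac{1}{438 - 101} + \left(-1 - 13\right) 8 \left(-17\right)^{2} = \frac{1}{337} - 14 \cdot 8 \cdot 289 = \frac{1}{337} - 32368 = - \frac{10908015}{337}$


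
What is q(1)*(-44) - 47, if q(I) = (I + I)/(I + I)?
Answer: -91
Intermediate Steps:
q(I) = 1 (q(I) = (2*I)/((2*I)) = (2*I)*(1/(2*I)) = 1)
q(1)*(-44) - 47 = 1*(-44) - 47 = -44 - 47 = -91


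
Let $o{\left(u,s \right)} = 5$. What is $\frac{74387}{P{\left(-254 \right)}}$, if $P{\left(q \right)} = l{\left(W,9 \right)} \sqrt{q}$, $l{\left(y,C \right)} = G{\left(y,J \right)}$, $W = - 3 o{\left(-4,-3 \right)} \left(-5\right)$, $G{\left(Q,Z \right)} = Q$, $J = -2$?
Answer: $- \frac{74387 i \sqrt{254}}{19050} \approx - 62.233 i$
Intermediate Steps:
$W = 75$ ($W = \left(-3\right) 5 \left(-5\right) = \left(-15\right) \left(-5\right) = 75$)
$l{\left(y,C \right)} = y$
$P{\left(q \right)} = 75 \sqrt{q}$
$\frac{74387}{P{\left(-254 \right)}} = \frac{74387}{75 \sqrt{-254}} = \frac{74387}{75 i \sqrt{254}} = 74387 \left(- \frac{i \sqrt{254}}{19050}\right) = - \frac{74387 i \sqrt{254}}{19050}$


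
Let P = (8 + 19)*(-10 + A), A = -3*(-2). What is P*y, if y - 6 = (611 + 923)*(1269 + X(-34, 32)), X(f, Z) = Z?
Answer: -215539920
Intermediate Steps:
A = 6
P = -108 (P = (8 + 19)*(-10 + 6) = 27*(-4) = -108)
y = 1995740 (y = 6 + (611 + 923)*(1269 + 32) = 6 + 1534*1301 = 6 + 1995734 = 1995740)
P*y = -108*1995740 = -215539920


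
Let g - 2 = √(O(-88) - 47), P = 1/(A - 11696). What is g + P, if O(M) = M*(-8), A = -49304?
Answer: 121999/61000 + 3*√73 ≈ 27.632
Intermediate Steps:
O(M) = -8*M
P = -1/61000 (P = 1/(-49304 - 11696) = 1/(-61000) = -1/61000 ≈ -1.6393e-5)
g = 2 + 3*√73 (g = 2 + √(-8*(-88) - 47) = 2 + √(704 - 47) = 2 + √657 = 2 + 3*√73 ≈ 27.632)
g + P = (2 + 3*√73) - 1/61000 = 121999/61000 + 3*√73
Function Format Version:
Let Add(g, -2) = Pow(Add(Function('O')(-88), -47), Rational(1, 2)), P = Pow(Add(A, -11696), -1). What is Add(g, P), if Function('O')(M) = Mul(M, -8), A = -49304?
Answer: Add(Rational(121999, 61000), Mul(3, Pow(73, Rational(1, 2)))) ≈ 27.632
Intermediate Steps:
Function('O')(M) = Mul(-8, M)
P = Rational(-1, 61000) (P = Pow(Add(-49304, -11696), -1) = Pow(-61000, -1) = Rational(-1, 61000) ≈ -1.6393e-5)
g = Add(2, Mul(3, Pow(73, Rational(1, 2)))) (g = Add(2, Pow(Add(Mul(-8, -88), -47), Rational(1, 2))) = Add(2, Pow(Add(704, -47), Rational(1, 2))) = Add(2, Pow(657, Rational(1, 2))) = Add(2, Mul(3, Pow(73, Rational(1, 2)))) ≈ 27.632)
Add(g, P) = Add(Add(2, Mul(3, Pow(73, Rational(1, 2)))), Rational(-1, 61000)) = Add(Rational(121999, 61000), Mul(3, Pow(73, Rational(1, 2))))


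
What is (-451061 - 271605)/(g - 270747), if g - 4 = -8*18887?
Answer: 722666/421839 ≈ 1.7131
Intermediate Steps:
g = -151092 (g = 4 - 8*18887 = 4 - 151096 = -151092)
(-451061 - 271605)/(g - 270747) = (-451061 - 271605)/(-151092 - 270747) = -722666/(-421839) = -722666*(-1/421839) = 722666/421839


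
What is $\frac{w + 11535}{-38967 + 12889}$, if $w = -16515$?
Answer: $\frac{2490}{13039} \approx 0.19097$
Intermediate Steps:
$\frac{w + 11535}{-38967 + 12889} = \frac{-16515 + 11535}{-38967 + 12889} = - \frac{4980}{-26078} = \left(-4980\right) \left(- \frac{1}{26078}\right) = \frac{2490}{13039}$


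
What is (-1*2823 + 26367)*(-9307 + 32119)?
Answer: 537085728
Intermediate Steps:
(-1*2823 + 26367)*(-9307 + 32119) = (-2823 + 26367)*22812 = 23544*22812 = 537085728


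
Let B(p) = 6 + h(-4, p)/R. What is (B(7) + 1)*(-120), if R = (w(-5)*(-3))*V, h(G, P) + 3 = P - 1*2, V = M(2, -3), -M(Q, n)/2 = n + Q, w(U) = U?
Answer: -848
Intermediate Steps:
M(Q, n) = -2*Q - 2*n (M(Q, n) = -2*(n + Q) = -2*(Q + n) = -2*Q - 2*n)
V = 2 (V = -2*2 - 2*(-3) = -4 + 6 = 2)
h(G, P) = -5 + P (h(G, P) = -3 + (P - 1*2) = -3 + (P - 2) = -3 + (-2 + P) = -5 + P)
R = 30 (R = -5*(-3)*2 = 15*2 = 30)
B(p) = 35/6 + p/30 (B(p) = 6 + (-5 + p)/30 = 6 + (-5 + p)*(1/30) = 6 + (-⅙ + p/30) = 35/6 + p/30)
(B(7) + 1)*(-120) = ((35/6 + (1/30)*7) + 1)*(-120) = ((35/6 + 7/30) + 1)*(-120) = (91/15 + 1)*(-120) = (106/15)*(-120) = -848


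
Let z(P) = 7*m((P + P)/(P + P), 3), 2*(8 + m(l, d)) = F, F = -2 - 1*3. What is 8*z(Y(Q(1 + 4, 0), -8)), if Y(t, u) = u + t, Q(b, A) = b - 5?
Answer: -588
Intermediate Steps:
Q(b, A) = -5 + b
F = -5 (F = -2 - 3 = -5)
m(l, d) = -21/2 (m(l, d) = -8 + (½)*(-5) = -8 - 5/2 = -21/2)
Y(t, u) = t + u
z(P) = -147/2 (z(P) = 7*(-21/2) = -147/2)
8*z(Y(Q(1 + 4, 0), -8)) = 8*(-147/2) = -588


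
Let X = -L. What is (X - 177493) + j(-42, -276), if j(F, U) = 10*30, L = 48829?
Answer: -226022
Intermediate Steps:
X = -48829 (X = -1*48829 = -48829)
j(F, U) = 300
(X - 177493) + j(-42, -276) = (-48829 - 177493) + 300 = -226322 + 300 = -226022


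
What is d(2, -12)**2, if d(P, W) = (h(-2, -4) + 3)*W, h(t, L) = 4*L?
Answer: 24336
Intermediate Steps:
d(P, W) = -13*W (d(P, W) = (4*(-4) + 3)*W = (-16 + 3)*W = -13*W)
d(2, -12)**2 = (-13*(-12))**2 = 156**2 = 24336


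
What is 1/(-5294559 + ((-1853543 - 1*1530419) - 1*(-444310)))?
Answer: -1/8234211 ≈ -1.2144e-7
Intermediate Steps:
1/(-5294559 + ((-1853543 - 1*1530419) - 1*(-444310))) = 1/(-5294559 + ((-1853543 - 1530419) + 444310)) = 1/(-5294559 + (-3383962 + 444310)) = 1/(-5294559 - 2939652) = 1/(-8234211) = -1/8234211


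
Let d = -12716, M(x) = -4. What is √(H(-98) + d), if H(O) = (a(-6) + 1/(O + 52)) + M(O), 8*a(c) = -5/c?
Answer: I*√968952441/276 ≈ 112.78*I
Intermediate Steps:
a(c) = -5/(8*c) (a(c) = (-5/c)/8 = -5/(8*c))
H(O) = -187/48 + 1/(52 + O) (H(O) = (-5/8/(-6) + 1/(O + 52)) - 4 = (-5/8*(-⅙) + 1/(52 + O)) - 4 = (5/48 + 1/(52 + O)) - 4 = -187/48 + 1/(52 + O))
√(H(-98) + d) = √((-9676 - 187*(-98))/(48*(52 - 98)) - 12716) = √((1/48)*(-9676 + 18326)/(-46) - 12716) = √((1/48)*(-1/46)*8650 - 12716) = √(-4325/1104 - 12716) = √(-14042789/1104) = I*√968952441/276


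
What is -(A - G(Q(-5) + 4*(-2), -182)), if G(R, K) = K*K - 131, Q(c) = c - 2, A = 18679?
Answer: 14314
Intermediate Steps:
Q(c) = -2 + c
G(R, K) = -131 + K² (G(R, K) = K² - 131 = -131 + K²)
-(A - G(Q(-5) + 4*(-2), -182)) = -(18679 - (-131 + (-182)²)) = -(18679 - (-131 + 33124)) = -(18679 - 1*32993) = -(18679 - 32993) = -1*(-14314) = 14314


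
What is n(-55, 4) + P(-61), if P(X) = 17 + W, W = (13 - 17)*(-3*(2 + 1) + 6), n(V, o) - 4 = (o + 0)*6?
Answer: 57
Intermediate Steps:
n(V, o) = 4 + 6*o (n(V, o) = 4 + (o + 0)*6 = 4 + o*6 = 4 + 6*o)
W = 12 (W = -4*(-3*3 + 6) = -4*(-9 + 6) = -4*(-3) = 12)
P(X) = 29 (P(X) = 17 + 12 = 29)
n(-55, 4) + P(-61) = (4 + 6*4) + 29 = (4 + 24) + 29 = 28 + 29 = 57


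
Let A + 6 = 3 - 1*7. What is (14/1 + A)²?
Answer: 16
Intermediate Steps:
A = -10 (A = -6 + (3 - 1*7) = -6 + (3 - 7) = -6 - 4 = -10)
(14/1 + A)² = (14/1 - 10)² = (14*1 - 10)² = (14 - 10)² = 4² = 16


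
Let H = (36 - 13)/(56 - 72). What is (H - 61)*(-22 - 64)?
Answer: 42957/8 ≈ 5369.6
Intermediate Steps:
H = -23/16 (H = 23/(-16) = 23*(-1/16) = -23/16 ≈ -1.4375)
(H - 61)*(-22 - 64) = (-23/16 - 61)*(-22 - 64) = -999/16*(-86) = 42957/8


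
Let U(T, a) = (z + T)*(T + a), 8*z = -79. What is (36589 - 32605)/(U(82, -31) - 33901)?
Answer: -31872/241781 ≈ -0.13182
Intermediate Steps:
z = -79/8 (z = (⅛)*(-79) = -79/8 ≈ -9.8750)
U(T, a) = (-79/8 + T)*(T + a)
(36589 - 32605)/(U(82, -31) - 33901) = (36589 - 32605)/((82² - 79/8*82 - 79/8*(-31) + 82*(-31)) - 33901) = 3984/((6724 - 3239/4 + 2449/8 - 2542) - 33901) = 3984/(29427/8 - 33901) = 3984/(-241781/8) = 3984*(-8/241781) = -31872/241781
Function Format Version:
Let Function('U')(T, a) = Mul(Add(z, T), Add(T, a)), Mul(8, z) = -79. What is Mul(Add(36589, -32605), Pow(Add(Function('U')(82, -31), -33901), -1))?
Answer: Rational(-31872, 241781) ≈ -0.13182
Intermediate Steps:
z = Rational(-79, 8) (z = Mul(Rational(1, 8), -79) = Rational(-79, 8) ≈ -9.8750)
Function('U')(T, a) = Mul(Add(Rational(-79, 8), T), Add(T, a))
Mul(Add(36589, -32605), Pow(Add(Function('U')(82, -31), -33901), -1)) = Mul(Add(36589, -32605), Pow(Add(Add(Pow(82, 2), Mul(Rational(-79, 8), 82), Mul(Rational(-79, 8), -31), Mul(82, -31)), -33901), -1)) = Mul(3984, Pow(Add(Add(6724, Rational(-3239, 4), Rational(2449, 8), -2542), -33901), -1)) = Mul(3984, Pow(Add(Rational(29427, 8), -33901), -1)) = Mul(3984, Pow(Rational(-241781, 8), -1)) = Mul(3984, Rational(-8, 241781)) = Rational(-31872, 241781)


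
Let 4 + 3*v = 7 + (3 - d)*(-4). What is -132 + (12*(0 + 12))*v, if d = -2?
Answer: -948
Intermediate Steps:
v = -17/3 (v = -4/3 + (7 + (3 - 1*(-2))*(-4))/3 = -4/3 + (7 + (3 + 2)*(-4))/3 = -4/3 + (7 + 5*(-4))/3 = -4/3 + (7 - 20)/3 = -4/3 + (⅓)*(-13) = -4/3 - 13/3 = -17/3 ≈ -5.6667)
-132 + (12*(0 + 12))*v = -132 + (12*(0 + 12))*(-17/3) = -132 + (12*12)*(-17/3) = -132 + 144*(-17/3) = -132 - 816 = -948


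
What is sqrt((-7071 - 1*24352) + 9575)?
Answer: 2*I*sqrt(5462) ≈ 147.81*I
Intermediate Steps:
sqrt((-7071 - 1*24352) + 9575) = sqrt((-7071 - 24352) + 9575) = sqrt(-31423 + 9575) = sqrt(-21848) = 2*I*sqrt(5462)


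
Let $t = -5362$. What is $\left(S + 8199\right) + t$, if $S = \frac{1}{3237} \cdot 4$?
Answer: $\frac{9183373}{3237} \approx 2837.0$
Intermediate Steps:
$S = \frac{4}{3237}$ ($S = \frac{1}{3237} \cdot 4 = \frac{4}{3237} \approx 0.0012357$)
$\left(S + 8199\right) + t = \left(\frac{4}{3237} + 8199\right) - 5362 = \frac{26540167}{3237} - 5362 = \frac{9183373}{3237}$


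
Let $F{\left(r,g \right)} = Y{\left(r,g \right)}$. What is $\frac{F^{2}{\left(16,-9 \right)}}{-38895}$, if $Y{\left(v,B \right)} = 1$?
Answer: $- \frac{1}{38895} \approx -2.571 \cdot 10^{-5}$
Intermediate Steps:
$F{\left(r,g \right)} = 1$
$\frac{F^{2}{\left(16,-9 \right)}}{-38895} = \frac{1^{2}}{-38895} = 1 \left(- \frac{1}{38895}\right) = - \frac{1}{38895}$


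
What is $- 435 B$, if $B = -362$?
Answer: $157470$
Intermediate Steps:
$- 435 B = \left(-435\right) \left(-362\right) = 157470$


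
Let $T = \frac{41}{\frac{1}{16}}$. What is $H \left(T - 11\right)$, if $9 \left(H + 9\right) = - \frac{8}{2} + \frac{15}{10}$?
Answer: $- \frac{35905}{6} \approx -5984.2$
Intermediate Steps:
$H = - \frac{167}{18}$ ($H = -9 + \frac{- \frac{8}{2} + \frac{15}{10}}{9} = -9 + \frac{\left(-8\right) \frac{1}{2} + 15 \cdot \frac{1}{10}}{9} = -9 + \frac{-4 + \frac{3}{2}}{9} = -9 + \frac{1}{9} \left(- \frac{5}{2}\right) = -9 - \frac{5}{18} = - \frac{167}{18} \approx -9.2778$)
$T = 656$ ($T = 41 \frac{1}{\frac{1}{16}} = 41 \cdot 16 = 656$)
$H \left(T - 11\right) = - \frac{167 \left(656 - 11\right)}{18} = \left(- \frac{167}{18}\right) 645 = - \frac{35905}{6}$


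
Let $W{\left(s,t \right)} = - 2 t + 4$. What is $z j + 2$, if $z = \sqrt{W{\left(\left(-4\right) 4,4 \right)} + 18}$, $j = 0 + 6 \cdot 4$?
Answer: $2 + 24 \sqrt{14} \approx 91.8$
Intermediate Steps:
$j = 24$ ($j = 0 + 24 = 24$)
$W{\left(s,t \right)} = 4 - 2 t$
$z = \sqrt{14}$ ($z = \sqrt{\left(4 - 8\right) + 18} = \sqrt{-4 + 18} = \sqrt{14} \approx 3.7417$)
$z j + 2 = \sqrt{14} \cdot 24 + 2 = 24 \sqrt{14} + 2 = 2 + 24 \sqrt{14}$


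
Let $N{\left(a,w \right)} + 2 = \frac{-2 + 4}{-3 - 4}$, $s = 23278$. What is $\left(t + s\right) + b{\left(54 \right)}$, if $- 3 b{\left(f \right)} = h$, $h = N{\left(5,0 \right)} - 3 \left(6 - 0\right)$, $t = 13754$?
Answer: $\frac{777814}{21} \approx 37039.0$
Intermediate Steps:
$N{\left(a,w \right)} = - \frac{16}{7}$ ($N{\left(a,w \right)} = -2 + \frac{-2 + 4}{-3 - 4} = -2 + \frac{2}{-7} = -2 + 2 \left(- \frac{1}{7}\right) = -2 - \frac{2}{7} = - \frac{16}{7}$)
$h = - \frac{142}{7}$ ($h = - \frac{16}{7} - 3 \left(6 - 0\right) = - \frac{16}{7} - 3 \left(6 + 0\right) = - \frac{16}{7} - 18 = - \frac{142}{7} \approx -20.286$)
$b{\left(f \right)} = \frac{142}{21}$ ($b{\left(f \right)} = \left(- \frac{1}{3}\right) \left(- \frac{142}{7}\right) = \frac{142}{21}$)
$\left(t + s\right) + b{\left(54 \right)} = \left(13754 + 23278\right) + \frac{142}{21} = 37032 + \frac{142}{21} = \frac{777814}{21}$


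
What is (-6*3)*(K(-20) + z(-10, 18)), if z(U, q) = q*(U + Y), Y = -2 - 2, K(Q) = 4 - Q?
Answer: 4104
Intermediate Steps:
Y = -4
z(U, q) = q*(-4 + U) (z(U, q) = q*(U - 4) = q*(-4 + U))
(-6*3)*(K(-20) + z(-10, 18)) = (-6*3)*((4 - 1*(-20)) + 18*(-4 - 10)) = -18*((4 + 20) + 18*(-14)) = -18*(24 - 252) = -18*(-228) = 4104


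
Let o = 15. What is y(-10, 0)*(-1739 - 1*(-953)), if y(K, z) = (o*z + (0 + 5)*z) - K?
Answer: -7860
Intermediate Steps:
y(K, z) = -K + 20*z (y(K, z) = (15*z + (0 + 5)*z) - K = (15*z + 5*z) - K = 20*z - K = -K + 20*z)
y(-10, 0)*(-1739 - 1*(-953)) = (-1*(-10) + 20*0)*(-1739 - 1*(-953)) = (10 + 0)*(-1739 + 953) = 10*(-786) = -7860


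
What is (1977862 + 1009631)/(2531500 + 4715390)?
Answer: 995831/2415630 ≈ 0.41224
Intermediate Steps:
(1977862 + 1009631)/(2531500 + 4715390) = 2987493/7246890 = 2987493*(1/7246890) = 995831/2415630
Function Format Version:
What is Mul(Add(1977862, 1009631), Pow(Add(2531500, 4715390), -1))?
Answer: Rational(995831, 2415630) ≈ 0.41224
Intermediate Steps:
Mul(Add(1977862, 1009631), Pow(Add(2531500, 4715390), -1)) = Mul(2987493, Pow(7246890, -1)) = Mul(2987493, Rational(1, 7246890)) = Rational(995831, 2415630)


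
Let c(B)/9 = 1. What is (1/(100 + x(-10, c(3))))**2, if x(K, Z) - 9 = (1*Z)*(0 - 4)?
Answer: 1/5329 ≈ 0.00018765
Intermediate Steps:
c(B) = 9 (c(B) = 9*1 = 9)
x(K, Z) = 9 - 4*Z (x(K, Z) = 9 + (1*Z)*(0 - 4) = 9 + Z*(-4) = 9 - 4*Z)
(1/(100 + x(-10, c(3))))**2 = (1/(100 + (9 - 4*9)))**2 = (1/(100 + (9 - 36)))**2 = (1/(100 - 27))**2 = (1/73)**2 = 1/5329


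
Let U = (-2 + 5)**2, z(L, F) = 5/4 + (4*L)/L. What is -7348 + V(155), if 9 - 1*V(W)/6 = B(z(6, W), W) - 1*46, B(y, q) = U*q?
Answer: -15388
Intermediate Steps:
z(L, F) = 21/4 (z(L, F) = 5*(1/4) + 4 = 5/4 + 4 = 21/4)
U = 9 (U = 3**2 = 9)
B(y, q) = 9*q
V(W) = 330 - 54*W (V(W) = 54 - 6*(9*W - 1*46) = 54 - 6*(9*W - 46) = 54 - 6*(-46 + 9*W) = 54 + (276 - 54*W) = 330 - 54*W)
-7348 + V(155) = -7348 + (330 - 54*155) = -7348 + (330 - 8370) = -7348 - 8040 = -15388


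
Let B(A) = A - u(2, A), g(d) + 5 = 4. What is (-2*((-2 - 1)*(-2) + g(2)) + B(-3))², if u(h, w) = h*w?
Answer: 49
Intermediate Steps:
g(d) = -1 (g(d) = -5 + 4 = -1)
B(A) = -A (B(A) = A - 2*A = -A)
(-2*((-2 - 1)*(-2) + g(2)) + B(-3))² = (-2*((-2 - 1)*(-2) - 1) - 1*(-3))² = (-2*(-3*(-2) - 1) + 3)² = (-2*(6 - 1) + 3)² = (-2*5 + 3)² = (-10 + 3)² = (-7)² = 49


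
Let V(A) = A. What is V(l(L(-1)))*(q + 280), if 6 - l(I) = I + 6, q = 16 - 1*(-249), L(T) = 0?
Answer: 0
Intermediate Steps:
q = 265 (q = 16 + 249 = 265)
l(I) = -I (l(I) = 6 - (I + 6) = 6 - (6 + I) = 6 + (-6 - I) = -I)
V(l(L(-1)))*(q + 280) = (-1*0)*(265 + 280) = 0*545 = 0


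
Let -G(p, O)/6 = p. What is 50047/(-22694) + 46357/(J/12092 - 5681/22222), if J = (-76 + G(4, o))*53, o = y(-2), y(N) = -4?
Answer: -70674378941583559/1057944648222 ≈ -66804.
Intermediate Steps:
o = -4
G(p, O) = -6*p
J = -5300 (J = (-76 - 6*4)*53 = (-76 - 24)*53 = -100*53 = -5300)
50047/(-22694) + 46357/(J/12092 - 5681/22222) = 50047/(-22694) + 46357/(-5300/12092 - 5681/22222) = 50047*(-1/22694) + 46357/(-5300*1/12092 - 5681*1/22222) = -50047/22694 + 46357/(-1325/3023 - 5681/22222) = -50047/22694 + 46357/(-46617813/67177106) = -50047/22694 + 46357*(-67177106/46617813) = -50047/22694 - 3114129102842/46617813 = -70674378941583559/1057944648222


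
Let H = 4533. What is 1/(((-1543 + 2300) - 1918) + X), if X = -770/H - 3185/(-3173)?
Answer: -14383209/16686911254 ≈ -0.00086195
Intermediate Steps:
X = 11994395/14383209 (X = -770/4533 - 3185/(-3173) = -770*1/4533 - 3185*(-1/3173) = -770/4533 + 3185/3173 = 11994395/14383209 ≈ 0.83392)
1/(((-1543 + 2300) - 1918) + X) = 1/(((-1543 + 2300) - 1918) + 11994395/14383209) = 1/((757 - 1918) + 11994395/14383209) = 1/(-1161 + 11994395/14383209) = 1/(-16686911254/14383209) = -14383209/16686911254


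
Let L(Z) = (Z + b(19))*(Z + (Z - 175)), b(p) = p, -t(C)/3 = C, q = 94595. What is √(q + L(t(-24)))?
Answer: √91774 ≈ 302.94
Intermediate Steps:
t(C) = -3*C
L(Z) = (-175 + 2*Z)*(19 + Z) (L(Z) = (Z + 19)*(Z + (Z - 175)) = (19 + Z)*(Z + (-175 + Z)) = (19 + Z)*(-175 + 2*Z) = (-175 + 2*Z)*(19 + Z))
√(q + L(t(-24))) = √(94595 + (-3325 - (-411)*(-24) + 2*(-3*(-24))²)) = √(94595 + (-3325 - 137*72 + 2*72²)) = √(94595 + (-3325 - 9864 + 2*5184)) = √(94595 + (-3325 - 9864 + 10368)) = √(94595 - 2821) = √91774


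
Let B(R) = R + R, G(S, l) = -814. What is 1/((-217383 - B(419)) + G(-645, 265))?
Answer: -1/219035 ≈ -4.5655e-6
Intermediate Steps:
B(R) = 2*R
1/((-217383 - B(419)) + G(-645, 265)) = 1/((-217383 - 2*419) - 814) = 1/((-217383 - 1*838) - 814) = 1/((-217383 - 838) - 814) = 1/(-218221 - 814) = 1/(-219035) = -1/219035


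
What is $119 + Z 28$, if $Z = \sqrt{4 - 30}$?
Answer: $119 + 28 i \sqrt{26} \approx 119.0 + 142.77 i$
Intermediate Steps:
$Z = i \sqrt{26}$ ($Z = \sqrt{4 - 30} = \sqrt{-26} = i \sqrt{26} \approx 5.099 i$)
$119 + Z 28 = 119 + i \sqrt{26} \cdot 28 = 119 + 28 i \sqrt{26}$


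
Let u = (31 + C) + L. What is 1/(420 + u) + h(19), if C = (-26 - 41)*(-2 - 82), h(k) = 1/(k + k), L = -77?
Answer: 1510/57019 ≈ 0.026482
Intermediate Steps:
h(k) = 1/(2*k)
C = 5628 (C = -67*(-84) = 5628)
u = 5582 (u = (31 + 5628) - 77 = 5659 - 77 = 5582)
1/(420 + u) + h(19) = 1/(420 + 5582) + (1/2)/19 = 1/6002 + (1/2)*(1/19) = 1/6002 + 1/38 = 1510/57019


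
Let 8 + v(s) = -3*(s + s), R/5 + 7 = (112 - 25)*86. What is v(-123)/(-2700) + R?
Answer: 10091177/270 ≈ 37375.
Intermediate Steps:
R = 37375 (R = -35 + 5*((112 - 25)*86) = -35 + 5*(87*86) = -35 + 5*7482 = -35 + 37410 = 37375)
v(s) = -8 - 6*s (v(s) = -8 - 3*(s + s) = -8 - 6*s)
v(-123)/(-2700) + R = (-8 - 6*(-123))/(-2700) + 37375 = (-8 + 738)*(-1/2700) + 37375 = 730*(-1/2700) + 37375 = -73/270 + 37375 = 10091177/270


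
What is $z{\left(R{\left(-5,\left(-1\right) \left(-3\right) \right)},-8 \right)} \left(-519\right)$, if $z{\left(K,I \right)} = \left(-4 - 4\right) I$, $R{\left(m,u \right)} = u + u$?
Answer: $-33216$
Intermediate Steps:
$R{\left(m,u \right)} = 2 u$
$z{\left(K,I \right)} = - 8 I$
$z{\left(R{\left(-5,\left(-1\right) \left(-3\right) \right)},-8 \right)} \left(-519\right) = \left(-8\right) \left(-8\right) \left(-519\right) = 64 \left(-519\right) = -33216$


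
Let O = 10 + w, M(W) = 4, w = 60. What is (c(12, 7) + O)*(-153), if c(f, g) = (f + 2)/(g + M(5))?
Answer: -119952/11 ≈ -10905.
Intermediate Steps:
c(f, g) = (2 + f)/(4 + g) (c(f, g) = (f + 2)/(g + 4) = (2 + f)/(4 + g))
O = 70 (O = 10 + 60 = 70)
(c(12, 7) + O)*(-153) = ((2 + 12)/(4 + 7) + 70)*(-153) = (14/11 + 70)*(-153) = (784/11)*(-153) = -119952/11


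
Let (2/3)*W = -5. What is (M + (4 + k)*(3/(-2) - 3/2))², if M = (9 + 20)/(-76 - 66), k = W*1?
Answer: 534361/5041 ≈ 106.00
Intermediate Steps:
W = -15/2 (W = (3/2)*(-5) = -15/2 ≈ -7.5000)
k = -15/2 (k = -15/2*1 = -15/2 ≈ -7.5000)
M = -29/142 (M = 29/(-142) = 29*(-1/142) = -29/142 ≈ -0.20423)
(M + (4 + k)*(3/(-2) - 3/2))² = (-29/142 + (4 - 15/2)*(3/(-2) - 3/2))² = (-29/142 - 7*(3*(-½) - 3*½)/2)² = (-29/142 - 7*(-3/2 - 3/2)/2)² = (-29/142 - 7/2*(-3))² = (-29/142 + 21/2)² = (731/71)² = 534361/5041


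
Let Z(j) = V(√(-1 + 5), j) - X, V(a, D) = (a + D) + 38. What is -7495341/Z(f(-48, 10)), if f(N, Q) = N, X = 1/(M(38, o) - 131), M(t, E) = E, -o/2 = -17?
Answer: 727048077/775 ≈ 9.3813e+5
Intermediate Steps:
o = 34 (o = -2*(-17) = 34)
V(a, D) = 38 + D + a (V(a, D) = (D + a) + 38 = 38 + D + a)
X = -1/97 (X = 1/(34 - 131) = 1/(-97) = -1/97 ≈ -0.010309)
Z(j) = 3881/97 + j (Z(j) = (38 + j + √(-1 + 5)) - 1*(-1/97) = (38 + j + √4) + 1/97 = (38 + j + 2) + 1/97 = (40 + j) + 1/97 = 3881/97 + j)
-7495341/Z(f(-48, 10)) = -7495341/(3881/97 - 48) = -7495341/(-775/97) = -7495341*(-97/775) = 727048077/775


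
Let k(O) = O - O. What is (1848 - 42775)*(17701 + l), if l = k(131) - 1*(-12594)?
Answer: -1239883465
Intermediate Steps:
k(O) = 0
l = 12594 (l = 0 - 1*(-12594) = 0 + 12594 = 12594)
(1848 - 42775)*(17701 + l) = (1848 - 42775)*(17701 + 12594) = -40927*30295 = -1239883465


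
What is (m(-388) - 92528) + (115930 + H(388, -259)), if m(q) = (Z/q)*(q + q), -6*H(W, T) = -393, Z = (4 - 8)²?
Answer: 46999/2 ≈ 23500.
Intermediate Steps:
Z = 16 (Z = (-4)² = 16)
H(W, T) = 131/2 (H(W, T) = -⅙*(-393) = 131/2)
m(q) = 32 (m(q) = (16/q)*(q + q) = (16/q)*(2*q) = 32)
(m(-388) - 92528) + (115930 + H(388, -259)) = (32 - 92528) + (115930 + 131/2) = -92496 + 231991/2 = 46999/2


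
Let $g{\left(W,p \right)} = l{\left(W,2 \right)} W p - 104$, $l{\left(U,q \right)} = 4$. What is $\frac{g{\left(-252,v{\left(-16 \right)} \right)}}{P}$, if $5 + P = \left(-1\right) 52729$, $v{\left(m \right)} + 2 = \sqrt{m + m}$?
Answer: $- \frac{956}{26367} + \frac{672 i \sqrt{2}}{8789} \approx -0.036257 + 0.10813 i$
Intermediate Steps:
$v{\left(m \right)} = -2 + \sqrt{2} \sqrt{m}$ ($v{\left(m \right)} = -2 + \sqrt{m + m} = -2 + \sqrt{2 m} = -2 + \sqrt{2} \sqrt{m}$)
$g{\left(W,p \right)} = -104 + 4 W p$ ($g{\left(W,p \right)} = 4 W p - 104 = -104 + 4 W p$)
$P = -52734$ ($P = -5 - 52729 = -52734$)
$\frac{g{\left(-252,v{\left(-16 \right)} \right)}}{P} = \frac{-104 + 4 \left(-252\right) \left(-2 + \sqrt{2} \sqrt{-16}\right)}{-52734} = \left(-104 + 4 \left(-252\right) \left(-2 + \sqrt{2} \cdot 4 i\right)\right) \left(- \frac{1}{52734}\right) = \left(-104 + 4 \left(-252\right) \left(-2 + 4 i \sqrt{2}\right)\right) \left(- \frac{1}{52734}\right) = \left(-104 + \left(2016 - 4032 i \sqrt{2}\right)\right) \left(- \frac{1}{52734}\right) = \left(1912 - 4032 i \sqrt{2}\right) \left(- \frac{1}{52734}\right) = - \frac{956}{26367} + \frac{672 i \sqrt{2}}{8789}$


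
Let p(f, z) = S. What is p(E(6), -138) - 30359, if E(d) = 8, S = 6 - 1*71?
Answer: -30424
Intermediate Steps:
S = -65 (S = 6 - 71 = -65)
p(f, z) = -65
p(E(6), -138) - 30359 = -65 - 30359 = -30424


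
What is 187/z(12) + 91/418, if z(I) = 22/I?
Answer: 42727/418 ≈ 102.22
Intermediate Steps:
187/z(12) + 91/418 = 187/((22/12)) + 91/418 = 187/((22*(1/12))) + 91*(1/418) = 187/(11/6) + 91/418 = 187*(6/11) + 91/418 = 102 + 91/418 = 42727/418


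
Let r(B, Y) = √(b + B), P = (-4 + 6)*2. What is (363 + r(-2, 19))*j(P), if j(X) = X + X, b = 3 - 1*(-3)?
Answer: 2920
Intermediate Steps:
P = 4 (P = 2*2 = 4)
b = 6 (b = 3 + 3 = 6)
j(X) = 2*X
r(B, Y) = √(6 + B)
(363 + r(-2, 19))*j(P) = (363 + √(6 - 2))*(2*4) = (363 + √4)*8 = (363 + 2)*8 = 365*8 = 2920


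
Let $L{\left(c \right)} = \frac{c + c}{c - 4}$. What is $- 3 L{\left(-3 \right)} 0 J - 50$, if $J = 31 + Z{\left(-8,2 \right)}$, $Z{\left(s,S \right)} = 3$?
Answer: $-50$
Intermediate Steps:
$L{\left(c \right)} = \frac{2 c}{-4 + c}$
$J = 34$ ($J = 31 + 3 = 34$)
$- 3 L{\left(-3 \right)} 0 J - 50 = - 3 \cdot 2 \left(-3\right) \frac{1}{-4 - 3} \cdot 0 \cdot 34 - 50 = - 3 \cdot 2 \left(-3\right) \frac{1}{-7} \cdot 0 \cdot 34 - 50 = - 3 \cdot 2 \left(-3\right) \left(- \frac{1}{7}\right) 0 \cdot 34 - 50 = \left(-3\right) \frac{6}{7} \cdot 0 \cdot 34 - 50 = \left(- \frac{18}{7}\right) 0 \cdot 34 - 50 = 0 \cdot 34 - 50 = 0 - 50 = -50$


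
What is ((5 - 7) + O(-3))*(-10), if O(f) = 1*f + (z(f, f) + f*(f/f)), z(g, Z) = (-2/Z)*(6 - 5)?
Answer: 220/3 ≈ 73.333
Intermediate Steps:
z(g, Z) = -2/Z (z(g, Z) = -2/Z*1 = -2/Z)
O(f) = -2/f + 2*f (O(f) = 1*f + (-2/f + f*(f/f)) = f + (-2/f + f*1) = f + (-2/f + f) = f + (f - 2/f) = -2/f + 2*f)
((5 - 7) + O(-3))*(-10) = ((5 - 7) + (-2/(-3) + 2*(-3)))*(-10) = (-2 + (-2*(-1/3) - 6))*(-10) = (-2 + (2/3 - 6))*(-10) = (-2 - 16/3)*(-10) = -22/3*(-10) = 220/3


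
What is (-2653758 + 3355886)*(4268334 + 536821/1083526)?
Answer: 1623618832769015320/541763 ≈ 2.9969e+12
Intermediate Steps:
(-2653758 + 3355886)*(4268334 + 536821/1083526) = 702128*(4268334 + 536821*(1/1083526)) = 702128*(4268334 + 536821/1083526) = 702128*(4624851402505/1083526) = 1623618832769015320/541763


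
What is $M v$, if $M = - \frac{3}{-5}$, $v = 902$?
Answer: $\frac{2706}{5} \approx 541.2$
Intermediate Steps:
$M = \frac{3}{5}$ ($M = \left(-3\right) \left(- \frac{1}{5}\right) = \frac{3}{5} \approx 0.6$)
$M v = \frac{3}{5} \cdot 902 = \frac{2706}{5}$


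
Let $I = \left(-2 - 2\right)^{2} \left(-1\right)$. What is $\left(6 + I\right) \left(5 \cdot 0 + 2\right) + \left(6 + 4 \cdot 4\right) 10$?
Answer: $200$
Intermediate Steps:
$I = -16$ ($I = \left(-4\right)^{2} \left(-1\right) = 16 \left(-1\right) = -16$)
$\left(6 + I\right) \left(5 \cdot 0 + 2\right) + \left(6 + 4 \cdot 4\right) 10 = \left(6 - 16\right) \left(5 \cdot 0 + 2\right) + \left(6 + 4 \cdot 4\right) 10 = - 10 \left(0 + 2\right) + \left(6 + 16\right) 10 = \left(-10\right) 2 + 22 \cdot 10 = -20 + 220 = 200$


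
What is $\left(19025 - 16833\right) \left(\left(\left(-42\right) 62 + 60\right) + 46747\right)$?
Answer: $96892976$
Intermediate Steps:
$\left(19025 - 16833\right) \left(\left(\left(-42\right) 62 + 60\right) + 46747\right) = 2192 \left(\left(-2604 + 60\right) + 46747\right) = 2192 \left(-2544 + 46747\right) = 2192 \cdot 44203 = 96892976$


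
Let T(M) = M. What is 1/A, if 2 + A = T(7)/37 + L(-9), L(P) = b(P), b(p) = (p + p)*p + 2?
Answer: 37/6001 ≈ 0.0061656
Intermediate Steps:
b(p) = 2 + 2*p² (b(p) = (2*p)*p + 2 = 2*p² + 2 = 2 + 2*p²)
L(P) = 2 + 2*P²
A = 6001/37 (A = -2 + (7/37 + (2 + 2*(-9)²)) = -2 + ((1/37)*7 + (2 + 2*81)) = -2 + (7/37 + (2 + 162)) = -2 + (7/37 + 164) = -2 + 6075/37 = 6001/37 ≈ 162.19)
1/A = 1/(6001/37) = 37/6001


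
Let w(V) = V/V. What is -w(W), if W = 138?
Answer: -1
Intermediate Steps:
w(V) = 1
-w(W) = -1*1 = -1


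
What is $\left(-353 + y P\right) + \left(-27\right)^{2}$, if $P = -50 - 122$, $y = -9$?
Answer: $1924$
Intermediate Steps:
$P = -172$ ($P = -50 - 122 = -172$)
$\left(-353 + y P\right) + \left(-27\right)^{2} = \left(-353 - -1548\right) + \left(-27\right)^{2} = \left(-353 + 1548\right) + 729 = 1195 + 729 = 1924$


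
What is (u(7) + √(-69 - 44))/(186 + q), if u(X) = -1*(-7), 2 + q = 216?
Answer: 7/400 + I*√113/400 ≈ 0.0175 + 0.026575*I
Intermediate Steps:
q = 214 (q = -2 + 216 = 214)
u(X) = 7
(u(7) + √(-69 - 44))/(186 + q) = (7 + √(-69 - 44))/(186 + 214) = (7 + √(-113))/400 = (7 + I*√113)*(1/400) = 7/400 + I*√113/400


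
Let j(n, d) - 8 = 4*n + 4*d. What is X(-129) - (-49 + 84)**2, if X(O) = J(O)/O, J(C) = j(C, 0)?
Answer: -157517/129 ≈ -1221.1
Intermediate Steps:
j(n, d) = 8 + 4*d + 4*n (j(n, d) = 8 + (4*n + 4*d) = 8 + (4*d + 4*n) = 8 + 4*d + 4*n)
J(C) = 8 + 4*C (J(C) = 8 + 4*0 + 4*C = 8 + 0 + 4*C = 8 + 4*C)
X(O) = (8 + 4*O)/O
X(-129) - (-49 + 84)**2 = (4 + 8/(-129)) - (-49 + 84)**2 = (4 + 8*(-1/129)) - 1*35**2 = (4 - 8/129) - 1*1225 = 508/129 - 1225 = -157517/129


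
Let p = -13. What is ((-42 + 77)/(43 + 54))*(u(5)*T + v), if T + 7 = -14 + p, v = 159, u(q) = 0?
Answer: 5565/97 ≈ 57.371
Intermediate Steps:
T = -34 (T = -7 + (-14 - 13) = -7 - 27 = -34)
((-42 + 77)/(43 + 54))*(u(5)*T + v) = ((-42 + 77)/(43 + 54))*(0*(-34) + 159) = (35/97)*(0 + 159) = (35*(1/97))*159 = (35/97)*159 = 5565/97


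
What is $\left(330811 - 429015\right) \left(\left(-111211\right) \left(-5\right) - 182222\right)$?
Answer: $-36711895932$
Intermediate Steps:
$\left(330811 - 429015\right) \left(\left(-111211\right) \left(-5\right) - 182222\right) = - 98204 \left(556055 - 182222\right) = \left(-98204\right) 373833 = -36711895932$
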